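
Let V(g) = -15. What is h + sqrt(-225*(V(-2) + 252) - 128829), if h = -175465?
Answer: -175465 + I*sqrt(182154) ≈ -1.7547e+5 + 426.79*I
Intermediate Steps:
h + sqrt(-225*(V(-2) + 252) - 128829) = -175465 + sqrt(-225*(-15 + 252) - 128829) = -175465 + sqrt(-225*237 - 128829) = -175465 + sqrt(-53325 - 128829) = -175465 + sqrt(-182154) = -175465 + I*sqrt(182154)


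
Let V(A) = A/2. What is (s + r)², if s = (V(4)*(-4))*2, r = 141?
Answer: 15625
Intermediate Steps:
V(A) = A/2 (V(A) = A*(½) = A/2)
s = -16 (s = (((½)*4)*(-4))*2 = (2*(-4))*2 = -8*2 = -16)
(s + r)² = (-16 + 141)² = 125² = 15625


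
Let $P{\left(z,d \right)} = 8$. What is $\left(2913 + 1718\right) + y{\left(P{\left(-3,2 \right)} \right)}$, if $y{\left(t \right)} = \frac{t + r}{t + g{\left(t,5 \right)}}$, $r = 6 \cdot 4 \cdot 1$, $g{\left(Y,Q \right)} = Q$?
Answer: $\frac{60235}{13} \approx 4633.5$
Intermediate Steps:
$r = 24$ ($r = 24 \cdot 1 = 24$)
$y{\left(t \right)} = \frac{24 + t}{5 + t}$ ($y{\left(t \right)} = \frac{t + 24}{t + 5} = \frac{24 + t}{5 + t}$)
$\left(2913 + 1718\right) + y{\left(P{\left(-3,2 \right)} \right)} = \left(2913 + 1718\right) + \frac{24 + 8}{5 + 8} = 4631 + \frac{1}{13} \cdot 32 = 4631 + \frac{32}{13} = \frac{60235}{13}$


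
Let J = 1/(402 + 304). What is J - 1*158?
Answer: -111547/706 ≈ -158.00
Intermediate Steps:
J = 1/706 ≈ 0.0014164
J - 1*158 = 1/706 - 1*158 = 1/706 - 158 = -111547/706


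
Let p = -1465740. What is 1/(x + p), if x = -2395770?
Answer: -1/3861510 ≈ -2.5897e-7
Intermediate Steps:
1/(x + p) = 1/(-2395770 - 1465740) = 1/(-3861510) = -1/3861510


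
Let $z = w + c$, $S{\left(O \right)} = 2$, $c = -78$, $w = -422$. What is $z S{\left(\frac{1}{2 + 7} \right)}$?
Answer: $-1000$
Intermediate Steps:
$z = -500$ ($z = -422 - 78 = -500$)
$z S{\left(\frac{1}{2 + 7} \right)} = \left(-500\right) 2 = -1000$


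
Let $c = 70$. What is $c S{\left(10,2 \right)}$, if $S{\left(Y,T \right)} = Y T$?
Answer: $1400$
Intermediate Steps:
$S{\left(Y,T \right)} = T Y$
$c S{\left(10,2 \right)} = 70 \cdot 2 \cdot 10 = 70 \cdot 20 = 1400$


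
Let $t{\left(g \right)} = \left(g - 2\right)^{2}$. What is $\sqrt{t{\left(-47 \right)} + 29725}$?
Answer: $\sqrt{32126} \approx 179.24$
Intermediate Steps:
$t{\left(g \right)} = \left(-2 + g\right)^{2}$
$\sqrt{t{\left(-47 \right)} + 29725} = \sqrt{\left(-2 - 47\right)^{2} + 29725} = \sqrt{\left(-49\right)^{2} + 29725} = \sqrt{2401 + 29725} = \sqrt{32126}$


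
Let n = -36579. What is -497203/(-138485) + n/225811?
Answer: 107208263818/31271436335 ≈ 3.4283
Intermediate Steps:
-497203/(-138485) + n/225811 = -497203/(-138485) - 36579/225811 = -497203*(-1/138485) - 36579*1/225811 = 497203/138485 - 36579/225811 = 107208263818/31271436335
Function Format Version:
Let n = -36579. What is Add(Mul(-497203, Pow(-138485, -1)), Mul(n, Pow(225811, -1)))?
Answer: Rational(107208263818, 31271436335) ≈ 3.4283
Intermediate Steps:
Add(Mul(-497203, Pow(-138485, -1)), Mul(n, Pow(225811, -1))) = Add(Mul(-497203, Pow(-138485, -1)), Mul(-36579, Pow(225811, -1))) = Add(Mul(-497203, Rational(-1, 138485)), Mul(-36579, Rational(1, 225811))) = Add(Rational(497203, 138485), Rational(-36579, 225811)) = Rational(107208263818, 31271436335)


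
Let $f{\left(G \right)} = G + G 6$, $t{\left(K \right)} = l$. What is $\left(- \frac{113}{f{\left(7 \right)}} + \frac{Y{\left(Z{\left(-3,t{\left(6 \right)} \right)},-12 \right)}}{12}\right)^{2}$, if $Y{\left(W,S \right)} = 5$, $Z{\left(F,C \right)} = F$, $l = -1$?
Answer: $\frac{1234321}{345744} \approx 3.57$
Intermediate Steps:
$t{\left(K \right)} = -1$
$f{\left(G \right)} = 7 G$ ($f{\left(G \right)} = G + 6 G = 7 G$)
$\left(- \frac{113}{f{\left(7 \right)}} + \frac{Y{\left(Z{\left(-3,t{\left(6 \right)} \right)},-12 \right)}}{12}\right)^{2} = \left(- \frac{113}{7 \cdot 7} + \frac{5}{12}\right)^{2} = \left(- \frac{113}{49} + 5 \cdot \frac{1}{12}\right)^{2} = \left(\left(-113\right) \frac{1}{49} + \frac{5}{12}\right)^{2} = \left(- \frac{113}{49} + \frac{5}{12}\right)^{2} = \left(- \frac{1111}{588}\right)^{2} = \frac{1234321}{345744}$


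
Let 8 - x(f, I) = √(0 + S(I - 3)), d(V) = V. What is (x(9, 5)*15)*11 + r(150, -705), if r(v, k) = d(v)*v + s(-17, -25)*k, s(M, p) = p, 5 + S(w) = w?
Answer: 41445 - 165*I*√3 ≈ 41445.0 - 285.79*I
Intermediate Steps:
S(w) = -5 + w
r(v, k) = v² - 25*k (r(v, k) = v*v - 25*k = v² - 25*k)
x(f, I) = 8 - √(-8 + I) (x(f, I) = 8 - √(0 + (-5 + (I - 3))) = 8 - √(0 + (-5 + (-3 + I))) = 8 - √(0 + (-8 + I)) = 8 - √(-8 + I))
(x(9, 5)*15)*11 + r(150, -705) = ((8 - √(-8 + 5))*15)*11 + (150² - 25*(-705)) = ((8 - √(-3))*15)*11 + (22500 + 17625) = ((8 - I*√3)*15)*11 + 40125 = (120 - 15*I*√3)*11 + 40125 = (1320 - 165*I*√3) + 40125 = 41445 - 165*I*√3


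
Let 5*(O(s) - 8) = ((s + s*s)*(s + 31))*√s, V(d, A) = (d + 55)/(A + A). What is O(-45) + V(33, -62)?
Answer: 226/31 - 16632*I*√5 ≈ 7.2903 - 37190.0*I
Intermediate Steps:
V(d, A) = (55 + d)/(2*A) (V(d, A) = (55 + d)/((2*A)) = (55 + d)*(1/(2*A)) = (55 + d)/(2*A))
O(s) = 8 + √s*(31 + s)*(s + s²)/5 (O(s) = 8 + (((s + s*s)*(s + 31))*√s)/5 = 8 + (((s + s²)*(31 + s))*√s)/5 = 8 + (((31 + s)*(s + s²))*√s)/5 = 8 + (√s*(31 + s)*(s + s²))/5 = 8 + √s*(31 + s)*(s + s²)/5)
O(-45) + V(33, -62) = (8 + (-45)^(7/2)/5 + 31*(-45)^(3/2)/5 + 32*(-45)^(5/2)/5) + (½)*(55 + 33)/(-62) = (8 + (-273375*I*√5)/5 + 31*(-135*I*√5)/5 + 32*(6075*I*√5)/5) + (½)*(-1/62)*88 = (8 - 54675*I*√5 - 837*I*√5 + 38880*I*√5) - 22/31 = (8 - 16632*I*√5) - 22/31 = 226/31 - 16632*I*√5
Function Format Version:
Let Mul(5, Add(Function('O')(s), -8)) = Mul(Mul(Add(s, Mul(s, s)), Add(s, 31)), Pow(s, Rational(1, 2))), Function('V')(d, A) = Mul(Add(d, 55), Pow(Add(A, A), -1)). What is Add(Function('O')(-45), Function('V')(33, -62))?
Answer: Add(Rational(226, 31), Mul(-16632, I, Pow(5, Rational(1, 2)))) ≈ Add(7.2903, Mul(-37190., I))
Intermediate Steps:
Function('V')(d, A) = Mul(Rational(1, 2), Pow(A, -1), Add(55, d)) (Function('V')(d, A) = Mul(Add(55, d), Pow(Mul(2, A), -1)) = Mul(Add(55, d), Mul(Rational(1, 2), Pow(A, -1))) = Mul(Rational(1, 2), Pow(A, -1), Add(55, d)))
Function('O')(s) = Add(8, Mul(Rational(1, 5), Pow(s, Rational(1, 2)), Add(31, s), Add(s, Pow(s, 2)))) (Function('O')(s) = Add(8, Mul(Rational(1, 5), Mul(Mul(Add(s, Mul(s, s)), Add(s, 31)), Pow(s, Rational(1, 2))))) = Add(8, Mul(Rational(1, 5), Mul(Mul(Add(s, Pow(s, 2)), Add(31, s)), Pow(s, Rational(1, 2))))) = Add(8, Mul(Rational(1, 5), Mul(Mul(Add(31, s), Add(s, Pow(s, 2))), Pow(s, Rational(1, 2))))) = Add(8, Mul(Rational(1, 5), Mul(Pow(s, Rational(1, 2)), Add(31, s), Add(s, Pow(s, 2))))) = Add(8, Mul(Rational(1, 5), Pow(s, Rational(1, 2)), Add(31, s), Add(s, Pow(s, 2)))))
Add(Function('O')(-45), Function('V')(33, -62)) = Add(Add(8, Mul(Rational(1, 5), Pow(-45, Rational(7, 2))), Mul(Rational(31, 5), Pow(-45, Rational(3, 2))), Mul(Rational(32, 5), Pow(-45, Rational(5, 2)))), Mul(Rational(1, 2), Pow(-62, -1), Add(55, 33))) = Add(Add(8, Mul(Rational(1, 5), Mul(-273375, I, Pow(5, Rational(1, 2)))), Mul(Rational(31, 5), Mul(-135, I, Pow(5, Rational(1, 2)))), Mul(Rational(32, 5), Mul(6075, I, Pow(5, Rational(1, 2))))), Mul(Rational(1, 2), Rational(-1, 62), 88)) = Add(Add(8, Mul(-54675, I, Pow(5, Rational(1, 2))), Mul(-837, I, Pow(5, Rational(1, 2))), Mul(38880, I, Pow(5, Rational(1, 2)))), Rational(-22, 31)) = Add(Add(8, Mul(-16632, I, Pow(5, Rational(1, 2)))), Rational(-22, 31)) = Add(Rational(226, 31), Mul(-16632, I, Pow(5, Rational(1, 2))))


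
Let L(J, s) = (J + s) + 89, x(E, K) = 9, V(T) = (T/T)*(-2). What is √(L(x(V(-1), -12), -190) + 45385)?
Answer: √45293 ≈ 212.82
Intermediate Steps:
V(T) = -2 (V(T) = 1*(-2) = -2)
L(J, s) = 89 + J + s
√(L(x(V(-1), -12), -190) + 45385) = √((89 + 9 - 190) + 45385) = √(-92 + 45385) = √45293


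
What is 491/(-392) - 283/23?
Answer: -122229/9016 ≈ -13.557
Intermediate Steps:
491/(-392) - 283/23 = 491*(-1/392) - 283*1/23 = -491/392 - 283/23 = -122229/9016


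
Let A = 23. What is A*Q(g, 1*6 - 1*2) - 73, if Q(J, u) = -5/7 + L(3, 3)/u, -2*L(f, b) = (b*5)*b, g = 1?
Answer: -12253/56 ≈ -218.80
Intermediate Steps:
L(f, b) = -5*b²/2 (L(f, b) = -b*5*b/2 = -5*b*b/2 = -5*b²/2)
Q(J, u) = -5/7 - 45/(2*u) (Q(J, u) = -5/7 + (-5/2*3²)/u = -5*⅐ + (-5/2*9)/u = -5/7 - 45/(2*u))
A*Q(g, 1*6 - 1*2) - 73 = 23*(5*(-63 - 2*(1*6 - 1*2))/(14*(1*6 - 1*2))) - 73 = 23*(5*(-63 - 2*(6 - 2))/(14*(6 - 2))) - 73 = 23*((5/14)*(-63 - 2*4)/4) - 73 = 23*((5/14)*(¼)*(-63 - 8)) - 73 = 23*((5/14)*(¼)*(-71)) - 73 = 23*(-355/56) - 73 = -8165/56 - 73 = -12253/56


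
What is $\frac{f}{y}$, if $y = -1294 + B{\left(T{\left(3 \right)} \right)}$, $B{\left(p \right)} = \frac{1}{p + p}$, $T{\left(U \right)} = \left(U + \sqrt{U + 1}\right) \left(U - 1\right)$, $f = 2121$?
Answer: $- \frac{6060}{3697} \approx -1.6392$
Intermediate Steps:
$T{\left(U \right)} = \left(-1 + U\right) \left(U + \sqrt{1 + U}\right)$ ($T{\left(U \right)} = \left(U + \sqrt{1 + U}\right) \left(-1 + U\right) = \left(-1 + U\right) \left(U + \sqrt{1 + U}\right)$)
$B{\left(p \right)} = \frac{1}{2 p}$
$y = - \frac{25879}{20}$ ($y = -1294 + \frac{1}{2 \left(3^{2} - 3 - \sqrt{1 + 3} + 3 \sqrt{1 + 3}\right)} = -1294 + \frac{1}{2 \left(9 - 3 - \sqrt{4} + 3 \sqrt{4}\right)} = -1294 + \frac{1}{2 \left(9 - 3 - 2 + 3 \cdot 2\right)} = -1294 + \frac{1}{2 \left(9 - 3 - 2 + 6\right)} = -1294 + \frac{1}{2 \cdot 10} = -1294 + \frac{1}{2} \cdot \frac{1}{10} = -1294 + \frac{1}{20} = - \frac{25879}{20} \approx -1293.9$)
$\frac{f}{y} = \frac{2121}{- \frac{25879}{20}} = 2121 \left(- \frac{20}{25879}\right) = - \frac{6060}{3697}$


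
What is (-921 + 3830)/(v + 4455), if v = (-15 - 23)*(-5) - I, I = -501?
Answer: 2909/5146 ≈ 0.56529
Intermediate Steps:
v = 691 (v = (-15 - 23)*(-5) - 1*(-501) = -38*(-5) + 501 = 190 + 501 = 691)
(-921 + 3830)/(v + 4455) = (-921 + 3830)/(691 + 4455) = 2909/5146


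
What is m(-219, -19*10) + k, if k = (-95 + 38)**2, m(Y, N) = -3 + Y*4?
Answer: 2370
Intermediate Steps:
m(Y, N) = -3 + 4*Y
k = 3249 (k = (-57)**2 = 3249)
m(-219, -19*10) + k = (-3 + 4*(-219)) + 3249 = (-3 - 876) + 3249 = -879 + 3249 = 2370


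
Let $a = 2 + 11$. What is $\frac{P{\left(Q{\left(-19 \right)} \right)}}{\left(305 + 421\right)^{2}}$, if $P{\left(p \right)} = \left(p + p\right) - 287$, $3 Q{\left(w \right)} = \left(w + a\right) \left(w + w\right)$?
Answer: $- \frac{15}{58564} \approx -0.00025613$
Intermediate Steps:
$a = 13$
$Q{\left(w \right)} = \frac{2 w \left(13 + w\right)}{3}$ ($Q{\left(w \right)} = \frac{\left(w + 13\right) \left(w + w\right)}{3} = \frac{\left(13 + w\right) 2 w}{3} = \frac{2 w \left(13 + w\right)}{3}$)
$P{\left(p \right)} = -287 + 2 p$ ($P{\left(p \right)} = 2 p - 287 = -287 + 2 p$)
$\frac{P{\left(Q{\left(-19 \right)} \right)}}{\left(305 + 421\right)^{2}} = \frac{-287 + 2 \cdot \frac{2}{3} \left(-19\right) \left(13 - 19\right)}{\left(305 + 421\right)^{2}} = \frac{-287 + 2 \cdot \frac{2}{3} \left(-19\right) \left(-6\right)}{726^{2}} = \frac{-287 + 2 \cdot 76}{527076} = \left(-287 + 152\right) \frac{1}{527076} = \left(-135\right) \frac{1}{527076} = - \frac{15}{58564}$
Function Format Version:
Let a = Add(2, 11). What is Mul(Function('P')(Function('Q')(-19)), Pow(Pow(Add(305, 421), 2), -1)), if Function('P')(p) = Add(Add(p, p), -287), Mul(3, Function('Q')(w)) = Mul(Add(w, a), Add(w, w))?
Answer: Rational(-15, 58564) ≈ -0.00025613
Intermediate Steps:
a = 13
Function('Q')(w) = Mul(Rational(2, 3), w, Add(13, w)) (Function('Q')(w) = Mul(Rational(1, 3), Mul(Add(w, 13), Add(w, w))) = Mul(Rational(1, 3), Mul(Add(13, w), Mul(2, w))) = Mul(Rational(1, 3), Mul(2, w, Add(13, w))) = Mul(Rational(2, 3), w, Add(13, w)))
Function('P')(p) = Add(-287, Mul(2, p)) (Function('P')(p) = Add(Mul(2, p), -287) = Add(-287, Mul(2, p)))
Mul(Function('P')(Function('Q')(-19)), Pow(Pow(Add(305, 421), 2), -1)) = Mul(Add(-287, Mul(2, Mul(Rational(2, 3), -19, Add(13, -19)))), Pow(Pow(Add(305, 421), 2), -1)) = Mul(Add(-287, Mul(2, Mul(Rational(2, 3), -19, -6))), Pow(Pow(726, 2), -1)) = Mul(Add(-287, Mul(2, 76)), Pow(527076, -1)) = Mul(Add(-287, 152), Rational(1, 527076)) = Mul(-135, Rational(1, 527076)) = Rational(-15, 58564)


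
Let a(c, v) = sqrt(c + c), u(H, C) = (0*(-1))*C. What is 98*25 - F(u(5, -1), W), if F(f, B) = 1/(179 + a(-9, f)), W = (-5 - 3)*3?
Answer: 78544371/32059 + 3*I*sqrt(2)/32059 ≈ 2450.0 + 0.00013234*I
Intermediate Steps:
u(H, C) = 0 (u(H, C) = 0*C = 0)
W = -24 (W = -8*3 = -24)
a(c, v) = sqrt(2)*sqrt(c) (a(c, v) = sqrt(2*c) = sqrt(2)*sqrt(c))
F(f, B) = 1/(179 + 3*I*sqrt(2)) (F(f, B) = 1/(179 + sqrt(2)*sqrt(-9)) = 1/(179 + sqrt(2)*(3*I)) = 1/(179 + 3*I*sqrt(2)))
98*25 - F(u(5, -1), W) = 98*25 - (179/32059 - 3*I*sqrt(2)/32059) = 2450 + (-179/32059 + 3*I*sqrt(2)/32059) = 78544371/32059 + 3*I*sqrt(2)/32059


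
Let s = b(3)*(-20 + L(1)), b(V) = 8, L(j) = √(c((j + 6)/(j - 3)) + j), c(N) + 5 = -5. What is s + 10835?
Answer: 10675 + 24*I ≈ 10675.0 + 24.0*I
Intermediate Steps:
c(N) = -10 (c(N) = -5 - 5 = -10)
L(j) = √(-10 + j)
s = -160 + 24*I (s = 8*(-20 + √(-10 + 1)) = 8*(-20 + √(-9)) = 8*(-20 + 3*I) = -160 + 24*I ≈ -160.0 + 24.0*I)
s + 10835 = (-160 + 24*I) + 10835 = 10675 + 24*I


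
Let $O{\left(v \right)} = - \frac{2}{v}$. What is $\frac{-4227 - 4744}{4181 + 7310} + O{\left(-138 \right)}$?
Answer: $- \frac{607508}{792879} \approx -0.7662$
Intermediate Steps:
$\frac{-4227 - 4744}{4181 + 7310} + O{\left(-138 \right)} = \frac{-4227 - 4744}{4181 + 7310} - \frac{2}{-138} = - \frac{8971}{11491} - - \frac{1}{69} = \left(-8971\right) \frac{1}{11491} + \frac{1}{69} = - \frac{8971}{11491} + \frac{1}{69} = - \frac{607508}{792879}$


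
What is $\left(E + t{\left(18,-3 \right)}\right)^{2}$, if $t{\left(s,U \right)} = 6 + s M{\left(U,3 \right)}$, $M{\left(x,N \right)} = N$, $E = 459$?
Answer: $269361$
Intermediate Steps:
$t{\left(s,U \right)} = 6 + 3 s$ ($t{\left(s,U \right)} = 6 + s 3 = 6 + 3 s$)
$\left(E + t{\left(18,-3 \right)}\right)^{2} = \left(459 + \left(6 + 3 \cdot 18\right)\right)^{2} = \left(459 + \left(6 + 54\right)\right)^{2} = \left(459 + 60\right)^{2} = 519^{2} = 269361$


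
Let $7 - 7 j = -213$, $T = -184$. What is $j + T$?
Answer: $- \frac{1068}{7} \approx -152.57$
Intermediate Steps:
$j = \frac{220}{7}$ ($j = 1 - - \frac{213}{7} = 1 + \frac{213}{7} = \frac{220}{7} \approx 31.429$)
$j + T = \frac{220}{7} - 184 = - \frac{1068}{7}$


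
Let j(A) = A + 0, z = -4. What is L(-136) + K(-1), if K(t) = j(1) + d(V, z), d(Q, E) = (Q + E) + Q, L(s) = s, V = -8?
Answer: -155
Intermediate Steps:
d(Q, E) = E + 2*Q (d(Q, E) = (E + Q) + Q = E + 2*Q)
j(A) = A
K(t) = -19 (K(t) = 1 + (-4 + 2*(-8)) = 1 + (-4 - 16) = 1 - 20 = -19)
L(-136) + K(-1) = -136 - 19 = -155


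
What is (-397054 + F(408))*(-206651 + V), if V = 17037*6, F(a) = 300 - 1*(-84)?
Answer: 41423851430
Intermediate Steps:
F(a) = 384 (F(a) = 300 + 84 = 384)
V = 102222
(-397054 + F(408))*(-206651 + V) = (-397054 + 384)*(-206651 + 102222) = -396670*(-104429) = 41423851430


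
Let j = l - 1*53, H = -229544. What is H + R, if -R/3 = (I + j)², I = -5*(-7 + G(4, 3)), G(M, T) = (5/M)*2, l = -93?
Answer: -1101203/4 ≈ -2.7530e+5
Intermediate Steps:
G(M, T) = 10/M
j = -146 (j = -93 - 1*53 = -93 - 53 = -146)
I = 45/2 (I = -5*(-7 + 10/4) = -5*(-7 + 10*(¼)) = -5*(-7 + 5/2) = -5*(-9/2) = 45/2 ≈ 22.500)
R = -183027/4 (R = -3*(45/2 - 146)² = -3*(-247/2)² = -3*61009/4 = -183027/4 ≈ -45757.)
H + R = -229544 - 183027/4 = -1101203/4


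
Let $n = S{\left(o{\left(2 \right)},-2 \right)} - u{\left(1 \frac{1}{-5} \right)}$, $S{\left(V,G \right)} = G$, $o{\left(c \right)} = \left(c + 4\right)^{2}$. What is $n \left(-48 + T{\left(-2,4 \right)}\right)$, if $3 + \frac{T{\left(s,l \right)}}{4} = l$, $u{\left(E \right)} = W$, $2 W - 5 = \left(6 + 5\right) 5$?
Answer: $1408$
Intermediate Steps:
$W = 30$ ($W = \frac{5}{2} + \frac{\left(6 + 5\right) 5}{2} = \frac{5}{2} + \frac{11 \cdot 5}{2} = \frac{5}{2} + \frac{1}{2} \cdot 55 = \frac{5}{2} + \frac{55}{2} = 30$)
$u{\left(E \right)} = 30$
$o{\left(c \right)} = \left(4 + c\right)^{2}$
$T{\left(s,l \right)} = -12 + 4 l$
$n = -32$ ($n = -2 - 30 = -32$)
$n \left(-48 + T{\left(-2,4 \right)}\right) = - 32 \left(-48 + \left(-12 + 4 \cdot 4\right)\right) = - 32 \left(-48 + \left(-12 + 16\right)\right) = - 32 \left(-48 + 4\right) = \left(-32\right) \left(-44\right) = 1408$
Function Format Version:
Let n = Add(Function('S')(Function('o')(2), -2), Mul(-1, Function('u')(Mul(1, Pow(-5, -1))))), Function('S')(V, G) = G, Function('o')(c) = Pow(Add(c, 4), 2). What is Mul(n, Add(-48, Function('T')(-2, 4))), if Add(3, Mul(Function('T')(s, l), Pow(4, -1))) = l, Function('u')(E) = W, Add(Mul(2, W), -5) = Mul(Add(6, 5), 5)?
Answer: 1408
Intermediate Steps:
W = 30 (W = Add(Rational(5, 2), Mul(Rational(1, 2), Mul(Add(6, 5), 5))) = Add(Rational(5, 2), Mul(Rational(1, 2), Mul(11, 5))) = Add(Rational(5, 2), Mul(Rational(1, 2), 55)) = Add(Rational(5, 2), Rational(55, 2)) = 30)
Function('u')(E) = 30
Function('o')(c) = Pow(Add(4, c), 2)
Function('T')(s, l) = Add(-12, Mul(4, l))
n = -32 (n = Add(-2, Mul(-1, 30)) = Add(-2, -30) = -32)
Mul(n, Add(-48, Function('T')(-2, 4))) = Mul(-32, Add(-48, Add(-12, Mul(4, 4)))) = Mul(-32, Add(-48, Add(-12, 16))) = Mul(-32, Add(-48, 4)) = Mul(-32, -44) = 1408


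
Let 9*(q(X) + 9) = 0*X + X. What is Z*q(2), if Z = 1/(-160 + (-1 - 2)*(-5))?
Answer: 79/1305 ≈ 0.060536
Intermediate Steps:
Z = -1/145 (Z = 1/(-160 - 3*(-5)) = 1/(-160 + 15) = 1/(-145) = -1/145 ≈ -0.0068966)
q(X) = -9 + X/9 (q(X) = -9 + (0*X + X)/9 = -9 + (0 + X)/9 = -9 + X/9)
Z*q(2) = -(-9 + (1/9)*2)/145 = -(-9 + 2/9)/145 = -1/145*(-79/9) = 79/1305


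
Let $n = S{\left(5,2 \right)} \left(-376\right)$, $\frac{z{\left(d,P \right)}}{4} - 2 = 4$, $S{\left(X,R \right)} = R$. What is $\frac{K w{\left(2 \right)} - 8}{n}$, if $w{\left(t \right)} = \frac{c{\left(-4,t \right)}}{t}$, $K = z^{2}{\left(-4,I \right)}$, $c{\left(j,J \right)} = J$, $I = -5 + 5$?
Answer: $- \frac{71}{94} \approx -0.75532$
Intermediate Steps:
$I = 0$
$z{\left(d,P \right)} = 24$ ($z{\left(d,P \right)} = 8 + 4 \cdot 4 = 8 + 16 = 24$)
$n = -752$ ($n = 2 \left(-376\right) = -752$)
$K = 576$ ($K = 24^{2} = 576$)
$w{\left(t \right)} = 1$ ($w{\left(t \right)} = \frac{t}{t} = 1$)
$\frac{K w{\left(2 \right)} - 8}{n} = \frac{576 \cdot 1 - 8}{-752} = \left(576 - 8\right) \left(- \frac{1}{752}\right) = 568 \left(- \frac{1}{752}\right) = - \frac{71}{94}$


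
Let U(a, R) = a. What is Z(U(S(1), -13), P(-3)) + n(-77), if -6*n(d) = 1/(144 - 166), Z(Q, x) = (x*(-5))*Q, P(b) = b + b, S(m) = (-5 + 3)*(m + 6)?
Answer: -55439/132 ≈ -419.99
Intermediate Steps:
S(m) = -12 - 2*m (S(m) = -2*(6 + m) = -12 - 2*m)
P(b) = 2*b
Z(Q, x) = -5*Q*x (Z(Q, x) = (-5*x)*Q = -5*Q*x)
n(d) = 1/132 (n(d) = -1/(6*(144 - 166)) = -1/6/(-22) = -1/6*(-1/22) = 1/132)
Z(U(S(1), -13), P(-3)) + n(-77) = -5*(-12 - 2*1)*2*(-3) + 1/132 = -5*(-12 - 2)*(-6) + 1/132 = -5*(-14)*(-6) + 1/132 = -420 + 1/132 = -55439/132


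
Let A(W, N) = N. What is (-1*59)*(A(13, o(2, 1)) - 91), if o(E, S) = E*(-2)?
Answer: 5605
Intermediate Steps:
o(E, S) = -2*E
(-1*59)*(A(13, o(2, 1)) - 91) = (-1*59)*(-2*2 - 91) = -59*(-4 - 91) = -59*(-95) = 5605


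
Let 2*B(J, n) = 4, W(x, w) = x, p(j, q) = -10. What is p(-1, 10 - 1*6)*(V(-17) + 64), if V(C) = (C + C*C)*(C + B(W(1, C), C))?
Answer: 40160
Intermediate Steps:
B(J, n) = 2 (B(J, n) = (½)*4 = 2)
V(C) = (2 + C)*(C + C²) (V(C) = (C + C*C)*(C + 2) = (C + C²)*(2 + C) = (2 + C)*(C + C²))
p(-1, 10 - 1*6)*(V(-17) + 64) = -10*(-17*(2 + (-17)² + 3*(-17)) + 64) = -10*(-17*(2 + 289 - 51) + 64) = -10*(-17*240 + 64) = -10*(-4080 + 64) = -10*(-4016) = 40160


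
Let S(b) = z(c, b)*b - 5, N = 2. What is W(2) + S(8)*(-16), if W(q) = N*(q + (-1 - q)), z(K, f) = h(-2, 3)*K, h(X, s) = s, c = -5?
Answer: 1998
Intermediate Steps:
z(K, f) = 3*K
S(b) = -5 - 15*b (S(b) = (3*(-5))*b - 5 = -15*b - 5 = -5 - 15*b)
W(q) = -2 (W(q) = 2*(q + (-1 - q)) = 2*(-1) = -2)
W(2) + S(8)*(-16) = -2 + (-5 - 15*8)*(-16) = -2 + (-5 - 120)*(-16) = -2 - 125*(-16) = -2 + 2000 = 1998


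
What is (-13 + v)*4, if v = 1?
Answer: -48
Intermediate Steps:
(-13 + v)*4 = (-13 + 1)*4 = -12*4 = -48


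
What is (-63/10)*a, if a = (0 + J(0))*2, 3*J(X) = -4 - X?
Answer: 84/5 ≈ 16.800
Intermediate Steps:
J(X) = -4/3 - X/3 (J(X) = (-4 - X)/3 = -4/3 - X/3)
a = -8/3 (a = (0 + (-4/3 - 1/3*0))*2 = (0 + (-4/3 + 0))*2 = (0 - 4/3)*2 = -4/3*2 = -8/3 ≈ -2.6667)
(-63/10)*a = -63/10*(-8/3) = 84/5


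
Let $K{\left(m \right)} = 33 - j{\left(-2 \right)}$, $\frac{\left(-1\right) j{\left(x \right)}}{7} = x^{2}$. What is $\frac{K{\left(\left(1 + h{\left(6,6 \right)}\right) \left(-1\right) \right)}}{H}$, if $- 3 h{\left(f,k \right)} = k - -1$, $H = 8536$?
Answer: $\frac{61}{8536} \approx 0.0071462$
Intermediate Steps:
$j{\left(x \right)} = - 7 x^{2}$
$h{\left(f,k \right)} = - \frac{1}{3} - \frac{k}{3}$ ($h{\left(f,k \right)} = - \frac{k - -1}{3} = - \frac{k + 1}{3} = - \frac{1 + k}{3} = - \frac{1}{3} - \frac{k}{3}$)
$K{\left(m \right)} = 61$ ($K{\left(m \right)} = 33 - - 7 \left(-2\right)^{2} = 33 - \left(-7\right) 4 = 33 - -28 = 33 + 28 = 61$)
$\frac{K{\left(\left(1 + h{\left(6,6 \right)}\right) \left(-1\right) \right)}}{H} = \frac{61}{8536}$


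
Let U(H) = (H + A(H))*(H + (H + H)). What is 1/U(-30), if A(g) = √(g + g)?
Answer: 1/2880 + I*√15/43200 ≈ 0.00034722 + 8.9652e-5*I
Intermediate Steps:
A(g) = √2*√g (A(g) = √(2*g) = √2*√g)
U(H) = 3*H*(H + √2*√H) (U(H) = (H + √2*√H)*(H + (H + H)) = (H + √2*√H)*(H + 2*H) = (H + √2*√H)*(3*H) = 3*H*(H + √2*√H))
1/U(-30) = 1/(3*(-30)*(-30 + √2*√(-30))) = 1/(3*(-30)*(-30 + √2*(I*√30))) = 1/(3*(-30)*(-30 + 2*I*√15)) = 1/(2700 - 180*I*√15)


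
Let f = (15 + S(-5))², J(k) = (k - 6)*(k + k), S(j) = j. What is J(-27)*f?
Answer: 178200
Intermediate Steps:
J(k) = 2*k*(-6 + k) (J(k) = (-6 + k)*(2*k) = 2*k*(-6 + k))
f = 100 (f = (15 - 5)² = 10² = 100)
J(-27)*f = (2*(-27)*(-6 - 27))*100 = (2*(-27)*(-33))*100 = 1782*100 = 178200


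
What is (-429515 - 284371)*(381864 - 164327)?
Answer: -155296618782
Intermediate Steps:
(-429515 - 284371)*(381864 - 164327) = -713886*217537 = -155296618782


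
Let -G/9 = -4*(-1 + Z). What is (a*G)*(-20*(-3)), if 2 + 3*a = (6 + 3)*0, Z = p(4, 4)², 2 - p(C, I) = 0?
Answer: -4320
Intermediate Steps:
p(C, I) = 2 (p(C, I) = 2 - 1*0 = 2 + 0 = 2)
Z = 4 (Z = 2² = 4)
a = -⅔ (a = -⅔ + ((6 + 3)*0)/3 = -⅔ + (9*0)/3 = -⅔ + (⅓)*0 = -⅔ + 0 = -⅔ ≈ -0.66667)
G = 108 (G = -(-36)*(-1 + 4) = -(-36)*3 = -9*(-12) = 108)
(a*G)*(-20*(-3)) = (-⅔*108)*(-20*(-3)) = -72*60 = -4320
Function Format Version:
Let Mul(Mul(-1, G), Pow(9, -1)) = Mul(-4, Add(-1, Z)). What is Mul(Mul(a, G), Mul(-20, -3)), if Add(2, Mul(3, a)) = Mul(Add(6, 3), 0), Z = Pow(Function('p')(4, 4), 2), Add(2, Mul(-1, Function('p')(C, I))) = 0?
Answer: -4320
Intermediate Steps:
Function('p')(C, I) = 2 (Function('p')(C, I) = Add(2, Mul(-1, 0)) = Add(2, 0) = 2)
Z = 4 (Z = Pow(2, 2) = 4)
a = Rational(-2, 3) (a = Add(Rational(-2, 3), Mul(Rational(1, 3), Mul(Add(6, 3), 0))) = Add(Rational(-2, 3), Mul(Rational(1, 3), Mul(9, 0))) = Add(Rational(-2, 3), Mul(Rational(1, 3), 0)) = Add(Rational(-2, 3), 0) = Rational(-2, 3) ≈ -0.66667)
G = 108 (G = Mul(-9, Mul(-4, Add(-1, 4))) = Mul(-9, Mul(-4, 3)) = Mul(-9, -12) = 108)
Mul(Mul(a, G), Mul(-20, -3)) = Mul(Mul(Rational(-2, 3), 108), Mul(-20, -3)) = Mul(-72, 60) = -4320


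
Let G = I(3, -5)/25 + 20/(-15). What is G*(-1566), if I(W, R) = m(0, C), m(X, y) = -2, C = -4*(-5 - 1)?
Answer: 55332/25 ≈ 2213.3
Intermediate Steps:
C = 24 (C = -4*(-6) = 24)
I(W, R) = -2
G = -106/75 (G = -2/25 + 20/(-15) = -2*1/25 + 20*(-1/15) = -2/25 - 4/3 = -106/75 ≈ -1.4133)
G*(-1566) = -106/75*(-1566) = 55332/25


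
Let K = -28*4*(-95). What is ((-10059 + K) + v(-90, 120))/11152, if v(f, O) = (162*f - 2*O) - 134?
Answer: -14373/11152 ≈ -1.2888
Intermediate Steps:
v(f, O) = -134 - 2*O + 162*f (v(f, O) = (-2*O + 162*f) - 134 = -134 - 2*O + 162*f)
K = 10640 (K = -112*(-95) = 10640)
((-10059 + K) + v(-90, 120))/11152 = ((-10059 + 10640) + (-134 - 2*120 + 162*(-90)))/11152 = (581 + (-134 - 240 - 14580))*(1/11152) = (581 - 14954)*(1/11152) = -14373*1/11152 = -14373/11152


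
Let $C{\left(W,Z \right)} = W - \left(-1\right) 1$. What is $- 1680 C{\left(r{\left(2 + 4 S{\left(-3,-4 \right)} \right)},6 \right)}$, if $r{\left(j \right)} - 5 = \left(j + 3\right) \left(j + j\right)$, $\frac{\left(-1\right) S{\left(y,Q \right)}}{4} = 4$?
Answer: $-12300960$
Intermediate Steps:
$S{\left(y,Q \right)} = -16$ ($S{\left(y,Q \right)} = \left(-4\right) 4 = -16$)
$r{\left(j \right)} = 5 + 2 j \left(3 + j\right)$ ($r{\left(j \right)} = 5 + \left(j + 3\right) \left(j + j\right) = 5 + \left(3 + j\right) 2 j = 5 + 2 j \left(3 + j\right)$)
$C{\left(W,Z \right)} = 1 + W$ ($C{\left(W,Z \right)} = W - -1 = W + 1 = 1 + W$)
$- 1680 C{\left(r{\left(2 + 4 S{\left(-3,-4 \right)} \right)},6 \right)} = - 1680 \left(1 + \left(5 + 2 \left(2 + 4 \left(-16\right)\right)^{2} + 6 \left(2 + 4 \left(-16\right)\right)\right)\right) = - 1680 \left(1 + \left(5 + 2 \left(2 - 64\right)^{2} + 6 \left(2 - 64\right)\right)\right) = - 1680 \left(1 + \left(5 + 2 \left(-62\right)^{2} + 6 \left(-62\right)\right)\right) = - 1680 \left(1 + \left(5 + 2 \cdot 3844 - 372\right)\right) = - 1680 \left(1 + \left(5 + 7688 - 372\right)\right) = - 1680 \left(1 + 7321\right) = \left(-1680\right) 7322 = -12300960$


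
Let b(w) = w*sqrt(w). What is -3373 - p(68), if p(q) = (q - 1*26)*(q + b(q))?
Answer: -6229 - 5712*sqrt(17) ≈ -29780.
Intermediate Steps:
b(w) = w**(3/2)
p(q) = (-26 + q)*(q + q**(3/2)) (p(q) = (q - 1*26)*(q + q**(3/2)) = (q - 26)*(q + q**(3/2)) = (-26 + q)*(q + q**(3/2)))
-3373 - p(68) = -3373 - (68**2 + 68**(5/2) - 26*68 - 3536*sqrt(17)) = -3373 - (4624 + 9248*sqrt(17) - 1768 - 3536*sqrt(17)) = -3373 - (2856 + 5712*sqrt(17)) = -3373 + (-2856 - 5712*sqrt(17)) = -6229 - 5712*sqrt(17)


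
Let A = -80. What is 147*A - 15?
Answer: -11775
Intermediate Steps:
147*A - 15 = 147*(-80) - 15 = -11760 - 15 = -11775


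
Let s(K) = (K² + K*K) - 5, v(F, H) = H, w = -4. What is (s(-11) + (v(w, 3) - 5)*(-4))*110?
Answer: 26950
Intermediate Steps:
s(K) = -5 + 2*K² (s(K) = (K² + K²) - 5 = 2*K² - 5 = -5 + 2*K²)
(s(-11) + (v(w, 3) - 5)*(-4))*110 = ((-5 + 2*(-11)²) + (3 - 5)*(-4))*110 = ((-5 + 2*121) - 2*(-4))*110 = ((-5 + 242) + 8)*110 = (237 + 8)*110 = 245*110 = 26950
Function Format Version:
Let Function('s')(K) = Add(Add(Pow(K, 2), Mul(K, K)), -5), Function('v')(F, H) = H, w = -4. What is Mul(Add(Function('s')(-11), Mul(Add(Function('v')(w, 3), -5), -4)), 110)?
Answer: 26950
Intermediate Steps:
Function('s')(K) = Add(-5, Mul(2, Pow(K, 2))) (Function('s')(K) = Add(Add(Pow(K, 2), Pow(K, 2)), -5) = Add(Mul(2, Pow(K, 2)), -5) = Add(-5, Mul(2, Pow(K, 2))))
Mul(Add(Function('s')(-11), Mul(Add(Function('v')(w, 3), -5), -4)), 110) = Mul(Add(Add(-5, Mul(2, Pow(-11, 2))), Mul(Add(3, -5), -4)), 110) = Mul(Add(Add(-5, Mul(2, 121)), Mul(-2, -4)), 110) = Mul(Add(Add(-5, 242), 8), 110) = Mul(Add(237, 8), 110) = Mul(245, 110) = 26950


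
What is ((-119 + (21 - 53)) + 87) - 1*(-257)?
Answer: 193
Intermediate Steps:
((-119 + (21 - 53)) + 87) - 1*(-257) = ((-119 - 32) + 87) + 257 = (-151 + 87) + 257 = -64 + 257 = 193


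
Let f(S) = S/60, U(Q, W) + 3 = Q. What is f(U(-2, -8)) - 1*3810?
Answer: -45721/12 ≈ -3810.1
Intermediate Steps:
U(Q, W) = -3 + Q
f(S) = S/60 (f(S) = S*(1/60) = S/60)
f(U(-2, -8)) - 1*3810 = (-3 - 2)/60 - 1*3810 = (1/60)*(-5) - 3810 = -1/12 - 3810 = -45721/12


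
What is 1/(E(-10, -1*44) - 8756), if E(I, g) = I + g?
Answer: -1/8810 ≈ -0.00011351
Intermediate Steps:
1/(E(-10, -1*44) - 8756) = 1/((-10 - 1*44) - 8756) = 1/((-10 - 44) - 8756) = 1/(-54 - 8756) = 1/(-8810) = -1/8810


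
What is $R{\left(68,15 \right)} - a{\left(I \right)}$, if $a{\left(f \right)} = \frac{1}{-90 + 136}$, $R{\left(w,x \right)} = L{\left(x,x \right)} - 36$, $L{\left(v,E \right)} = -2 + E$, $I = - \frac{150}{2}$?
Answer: $- \frac{1059}{46} \approx -23.022$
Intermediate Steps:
$I = -75$ ($I = \left(-150\right) \frac{1}{2} = -75$)
$R{\left(w,x \right)} = -38 + x$ ($R{\left(w,x \right)} = \left(-2 + x\right) - 36 = -38 + x$)
$a{\left(f \right)} = \frac{1}{46}$
$R{\left(68,15 \right)} - a{\left(I \right)} = \left(-38 + 15\right) - \frac{1}{46} = -23 - \frac{1}{46} = - \frac{1059}{46}$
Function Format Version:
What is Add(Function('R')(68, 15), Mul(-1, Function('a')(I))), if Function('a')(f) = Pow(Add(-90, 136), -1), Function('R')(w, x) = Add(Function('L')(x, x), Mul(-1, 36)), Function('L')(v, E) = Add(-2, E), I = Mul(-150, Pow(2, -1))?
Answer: Rational(-1059, 46) ≈ -23.022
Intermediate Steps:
I = -75 (I = Mul(-150, Rational(1, 2)) = -75)
Function('R')(w, x) = Add(-38, x) (Function('R')(w, x) = Add(Add(-2, x), Mul(-1, 36)) = Add(Add(-2, x), -36) = Add(-38, x))
Function('a')(f) = Rational(1, 46) (Function('a')(f) = Pow(46, -1) = Rational(1, 46))
Add(Function('R')(68, 15), Mul(-1, Function('a')(I))) = Add(Add(-38, 15), Mul(-1, Rational(1, 46))) = Add(-23, Rational(-1, 46)) = Rational(-1059, 46)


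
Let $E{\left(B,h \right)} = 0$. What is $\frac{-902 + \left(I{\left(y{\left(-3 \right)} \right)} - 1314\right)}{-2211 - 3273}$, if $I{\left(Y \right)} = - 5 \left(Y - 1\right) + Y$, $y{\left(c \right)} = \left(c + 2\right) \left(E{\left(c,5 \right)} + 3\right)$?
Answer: $\frac{733}{1828} \approx 0.40098$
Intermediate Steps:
$y{\left(c \right)} = 6 + 3 c$ ($y{\left(c \right)} = \left(c + 2\right) \left(0 + 3\right) = \left(2 + c\right) 3 = 6 + 3 c$)
$I{\left(Y \right)} = 5 - 4 Y$ ($I{\left(Y \right)} = - 5 \left(-1 + Y\right) + Y = \left(5 - 5 Y\right) + Y = 5 - 4 Y$)
$\frac{-902 + \left(I{\left(y{\left(-3 \right)} \right)} - 1314\right)}{-2211 - 3273} = \frac{-902 - \left(1309 + 4 \left(6 + 3 \left(-3\right)\right)\right)}{-2211 - 3273} = \frac{-902 - \left(1309 + 4 \left(6 - 9\right)\right)}{-5484} = \left(-902 + \left(\left(5 - -12\right) - 1314\right)\right) \left(- \frac{1}{5484}\right) = \left(-902 + \left(\left(5 + 12\right) - 1314\right)\right) \left(- \frac{1}{5484}\right) = \left(-902 + \left(17 - 1314\right)\right) \left(- \frac{1}{5484}\right) = \left(-902 - 1297\right) \left(- \frac{1}{5484}\right) = \left(-2199\right) \left(- \frac{1}{5484}\right) = \frac{733}{1828}$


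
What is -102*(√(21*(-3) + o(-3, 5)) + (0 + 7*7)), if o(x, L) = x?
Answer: -4998 - 102*I*√66 ≈ -4998.0 - 828.65*I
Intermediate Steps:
-102*(√(21*(-3) + o(-3, 5)) + (0 + 7*7)) = -102*(√(21*(-3) - 3) + (0 + 7*7)) = -102*(√(-63 - 3) + (0 + 49)) = -102*(√(-66) + 49) = -102*(I*√66 + 49) = -102*(49 + I*√66) = -4998 - 102*I*√66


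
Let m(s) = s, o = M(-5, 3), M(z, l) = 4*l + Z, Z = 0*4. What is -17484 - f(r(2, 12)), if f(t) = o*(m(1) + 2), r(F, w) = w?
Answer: -17520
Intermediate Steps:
Z = 0
M(z, l) = 4*l (M(z, l) = 4*l + 0 = 4*l)
o = 12 (o = 4*3 = 12)
f(t) = 36 (f(t) = 12*(1 + 2) = 12*3 = 36)
-17484 - f(r(2, 12)) = -17484 - 1*36 = -17484 - 36 = -17520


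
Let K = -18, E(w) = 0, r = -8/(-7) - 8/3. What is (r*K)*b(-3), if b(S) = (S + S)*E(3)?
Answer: 0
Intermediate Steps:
r = -32/21 (r = -8*(-⅐) - 8*⅓ = 8/7 - 8/3 = -32/21 ≈ -1.5238)
b(S) = 0 (b(S) = (S + S)*0 = (2*S)*0 = 0)
(r*K)*b(-3) = -32/21*(-18)*0 = (192/7)*0 = 0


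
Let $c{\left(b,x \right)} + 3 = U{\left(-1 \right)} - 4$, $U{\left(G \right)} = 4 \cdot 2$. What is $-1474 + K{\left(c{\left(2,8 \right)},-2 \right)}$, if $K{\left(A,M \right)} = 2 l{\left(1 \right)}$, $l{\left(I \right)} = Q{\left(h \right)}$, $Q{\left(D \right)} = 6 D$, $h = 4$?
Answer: $-1426$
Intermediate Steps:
$l{\left(I \right)} = 24$ ($l{\left(I \right)} = 6 \cdot 4 = 24$)
$U{\left(G \right)} = 8$
$c{\left(b,x \right)} = 1$ ($c{\left(b,x \right)} = -3 + \left(8 - 4\right) = -3 + 4 = 1$)
$K{\left(A,M \right)} = 48$ ($K{\left(A,M \right)} = 2 \cdot 24 = 48$)
$-1474 + K{\left(c{\left(2,8 \right)},-2 \right)} = -1474 + 48 = -1426$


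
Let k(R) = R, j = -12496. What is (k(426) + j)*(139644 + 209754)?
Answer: -4217233860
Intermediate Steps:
(k(426) + j)*(139644 + 209754) = (426 - 12496)*(139644 + 209754) = -12070*349398 = -4217233860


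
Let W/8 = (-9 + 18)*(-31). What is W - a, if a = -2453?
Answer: 221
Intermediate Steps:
W = -2232 (W = 8*((-9 + 18)*(-31)) = 8*(9*(-31)) = 8*(-279) = -2232)
W - a = -2232 - 1*(-2453) = -2232 + 2453 = 221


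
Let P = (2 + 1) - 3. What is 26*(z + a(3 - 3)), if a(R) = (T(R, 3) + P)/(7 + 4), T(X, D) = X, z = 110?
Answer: 2860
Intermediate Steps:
P = 0 (P = 3 - 3 = 0)
a(R) = R/11 (a(R) = (R + 0)/(7 + 4) = R/11)
26*(z + a(3 - 3)) = 26*(110 + (3 - 3)/11) = 26*(110 + (1/11)*0) = 26*(110 + 0) = 26*110 = 2860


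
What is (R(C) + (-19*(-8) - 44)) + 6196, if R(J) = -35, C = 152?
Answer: 6269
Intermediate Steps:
(R(C) + (-19*(-8) - 44)) + 6196 = (-35 + (-19*(-8) - 44)) + 6196 = (-35 + (152 - 44)) + 6196 = (-35 + 108) + 6196 = 73 + 6196 = 6269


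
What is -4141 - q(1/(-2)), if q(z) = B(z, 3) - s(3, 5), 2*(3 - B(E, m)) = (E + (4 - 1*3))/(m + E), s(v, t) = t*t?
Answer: -41189/10 ≈ -4118.9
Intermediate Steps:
s(v, t) = t**2
B(E, m) = 3 - (1 + E)/(2*(E + m)) (B(E, m) = 3 - (E + (4 - 1*3))/(2*(m + E)) = 3 - (E + (4 - 3))/(2*(E + m)) = 3 - (E + 1)/(2*(E + m)) = 3 - (1 + E)/(2*(E + m)))
q(z) = -25 + (17 + 5*z)/(2*(3 + z)) (q(z) = (-1 + 5*z + 6*3)/(2*(z + 3)) - 1*5**2 = (-1 + 5*z + 18)/(2*(3 + z)) - 1*25 = (17 + 5*z)/(2*(3 + z)) - 25 = -25 + (17 + 5*z)/(2*(3 + z)))
-4141 - q(1/(-2)) = -4141 - (-133 - 45/(-2))/(2*(3 + 1/(-2))) = -4141 - (-133 - 45*(-1/2))/(2*(3 - 1/2)) = -4141 - (-133 + 45/2)/(2*5/2) = -4141 - 2*(-221)/(2*5*2) = -4141 - 1*(-221/10) = -4141 + 221/10 = -41189/10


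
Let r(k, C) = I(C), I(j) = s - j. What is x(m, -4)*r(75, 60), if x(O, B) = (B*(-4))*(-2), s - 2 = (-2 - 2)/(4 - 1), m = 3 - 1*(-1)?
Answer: 5696/3 ≈ 1898.7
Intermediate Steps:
m = 4 (m = 3 + 1 = 4)
s = 2/3 (s = 2 + (-2 - 2)/(4 - 1) = 2 - 4/3 = 2/3 ≈ 0.66667)
I(j) = 2/3 - j
r(k, C) = 2/3 - C
x(O, B) = 8*B (x(O, B) = -4*B*(-2) = 8*B)
x(m, -4)*r(75, 60) = (8*(-4))*(2/3 - 1*60) = -32*(2/3 - 60) = -32*(-178/3) = 5696/3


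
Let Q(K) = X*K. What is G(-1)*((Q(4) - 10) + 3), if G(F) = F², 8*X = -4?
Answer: -9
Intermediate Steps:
X = -½ (X = (⅛)*(-4) = -½ ≈ -0.50000)
Q(K) = -K/2
G(-1)*((Q(4) - 10) + 3) = (-1)²*((-½*4 - 10) + 3) = 1*((-2 - 10) + 3) = 1*(-12 + 3) = 1*(-9) = -9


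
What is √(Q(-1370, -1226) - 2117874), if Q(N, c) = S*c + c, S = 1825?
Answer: 445*I*√22 ≈ 2087.2*I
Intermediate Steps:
Q(N, c) = 1826*c (Q(N, c) = 1825*c + c = 1826*c)
√(Q(-1370, -1226) - 2117874) = √(1826*(-1226) - 2117874) = √(-2238676 - 2117874) = √(-4356550) = 445*I*√22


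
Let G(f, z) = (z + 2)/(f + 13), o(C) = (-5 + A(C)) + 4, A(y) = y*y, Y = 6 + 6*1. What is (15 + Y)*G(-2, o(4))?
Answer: 459/11 ≈ 41.727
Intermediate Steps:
Y = 12 (Y = 6 + 6 = 12)
A(y) = y²
o(C) = -1 + C² (o(C) = (-5 + C²) + 4 = -1 + C²)
G(f, z) = (2 + z)/(13 + f)
(15 + Y)*G(-2, o(4)) = (15 + 12)*((2 + (-1 + 4²))/(13 - 2)) = 27*((2 + (-1 + 16))/11) = 27*((2 + 15)/11) = 27*((1/11)*17) = 27*(17/11) = 459/11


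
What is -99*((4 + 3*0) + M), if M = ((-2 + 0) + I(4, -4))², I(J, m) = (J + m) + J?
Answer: -792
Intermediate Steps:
I(J, m) = m + 2*J
M = 4 (M = ((-2 + 0) + (-4 + 2*4))² = (-2 + (-4 + 8))² = (-2 + 4)² = 2² = 4)
-99*((4 + 3*0) + M) = -99*((4 + 3*0) + 4) = -99*((4 + 0) + 4) = -99*(4 + 4) = -99*8 = -792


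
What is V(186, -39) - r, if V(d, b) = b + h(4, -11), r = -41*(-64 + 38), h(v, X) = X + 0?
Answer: -1116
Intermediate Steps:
h(v, X) = X
r = 1066 (r = -41*(-26) = 1066)
V(d, b) = -11 + b (V(d, b) = b - 11 = -11 + b)
V(186, -39) - r = (-11 - 39) - 1*1066 = -50 - 1066 = -1116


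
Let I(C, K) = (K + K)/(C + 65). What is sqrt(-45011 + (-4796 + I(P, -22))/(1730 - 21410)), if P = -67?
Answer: I*sqrt(272387099595)/2460 ≈ 212.16*I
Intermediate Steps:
I(C, K) = 2*K/(65 + C) (I(C, K) = (2*K)/(65 + C) = 2*K/(65 + C))
sqrt(-45011 + (-4796 + I(P, -22))/(1730 - 21410)) = sqrt(-45011 + (-4796 + 2*(-22)/(65 - 67))/(1730 - 21410)) = sqrt(-45011 + (-4796 + 2*(-22)/(-2))/(-19680)) = sqrt(-45011 + (-4796 + 2*(-22)*(-1/2))*(-1/19680)) = sqrt(-45011 + (-4796 + 22)*(-1/19680)) = sqrt(-45011 - 4774*(-1/19680)) = sqrt(-45011 + 2387/9840) = sqrt(-442905853/9840) = I*sqrt(272387099595)/2460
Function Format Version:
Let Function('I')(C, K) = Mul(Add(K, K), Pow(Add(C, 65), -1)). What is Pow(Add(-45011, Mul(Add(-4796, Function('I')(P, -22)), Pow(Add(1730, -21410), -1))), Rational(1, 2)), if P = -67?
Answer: Mul(Rational(1, 2460), I, Pow(272387099595, Rational(1, 2))) ≈ Mul(212.16, I)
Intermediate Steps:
Function('I')(C, K) = Mul(2, K, Pow(Add(65, C), -1)) (Function('I')(C, K) = Mul(Mul(2, K), Pow(Add(65, C), -1)) = Mul(2, K, Pow(Add(65, C), -1)))
Pow(Add(-45011, Mul(Add(-4796, Function('I')(P, -22)), Pow(Add(1730, -21410), -1))), Rational(1, 2)) = Pow(Add(-45011, Mul(Add(-4796, Mul(2, -22, Pow(Add(65, -67), -1))), Pow(Add(1730, -21410), -1))), Rational(1, 2)) = Pow(Add(-45011, Mul(Add(-4796, Mul(2, -22, Pow(-2, -1))), Pow(-19680, -1))), Rational(1, 2)) = Pow(Add(-45011, Mul(Add(-4796, Mul(2, -22, Rational(-1, 2))), Rational(-1, 19680))), Rational(1, 2)) = Pow(Add(-45011, Mul(Add(-4796, 22), Rational(-1, 19680))), Rational(1, 2)) = Pow(Add(-45011, Mul(-4774, Rational(-1, 19680))), Rational(1, 2)) = Pow(Add(-45011, Rational(2387, 9840)), Rational(1, 2)) = Pow(Rational(-442905853, 9840), Rational(1, 2)) = Mul(Rational(1, 2460), I, Pow(272387099595, Rational(1, 2)))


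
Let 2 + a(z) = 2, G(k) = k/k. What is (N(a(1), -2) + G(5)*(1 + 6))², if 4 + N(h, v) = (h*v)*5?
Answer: 9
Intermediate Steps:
G(k) = 1
a(z) = 0 (a(z) = -2 + 2 = 0)
N(h, v) = -4 + 5*h*v (N(h, v) = -4 + (h*v)*5 = -4 + 5*h*v)
(N(a(1), -2) + G(5)*(1 + 6))² = ((-4 + 5*0*(-2)) + 1*(1 + 6))² = ((-4 + 0) + 1*7)² = (-4 + 7)² = 3² = 9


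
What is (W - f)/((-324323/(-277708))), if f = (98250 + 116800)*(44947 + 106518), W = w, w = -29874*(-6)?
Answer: -9045607451918248/324323 ≈ -2.7891e+10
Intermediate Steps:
w = 179244
W = 179244
f = 32572548250 (f = 215050*151465 = 32572548250)
(W - f)/((-324323/(-277708))) = (179244 - 1*32572548250)/((-324323/(-277708))) = (179244 - 32572548250)/((-324323*(-1/277708))) = -32572369006/324323/277708 = -32572369006*277708/324323 = -9045607451918248/324323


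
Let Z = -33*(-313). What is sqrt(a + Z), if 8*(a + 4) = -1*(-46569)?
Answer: sqrt(258338)/4 ≈ 127.07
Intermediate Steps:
a = 46537/8 (a = -4 + (-1*(-46569))/8 = -4 + (1/8)*46569 = -4 + 46569/8 = 46537/8 ≈ 5817.1)
Z = 10329
sqrt(a + Z) = sqrt(46537/8 + 10329) = sqrt(129169/8) = sqrt(258338)/4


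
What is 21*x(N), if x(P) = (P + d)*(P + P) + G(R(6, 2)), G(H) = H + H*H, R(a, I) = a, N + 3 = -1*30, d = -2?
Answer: 49392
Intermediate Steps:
N = -33 (N = -3 - 1*30 = -3 - 30 = -33)
G(H) = H + H²
x(P) = 42 + 2*P*(-2 + P) (x(P) = (P - 2)*(P + P) + 6*(1 + 6) = (-2 + P)*(2*P) + 6*7 = 2*P*(-2 + P) + 42 = 42 + 2*P*(-2 + P))
21*x(N) = 21*(42 - 4*(-33) + 2*(-33)²) = 21*(42 + 132 + 2*1089) = 21*(42 + 132 + 2178) = 21*2352 = 49392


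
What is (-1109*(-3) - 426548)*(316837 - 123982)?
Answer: -81620285955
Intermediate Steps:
(-1109*(-3) - 426548)*(316837 - 123982) = (3327 - 426548)*192855 = -423221*192855 = -81620285955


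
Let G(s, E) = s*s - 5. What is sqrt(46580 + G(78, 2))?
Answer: 3*sqrt(5851) ≈ 229.48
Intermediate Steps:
G(s, E) = -5 + s**2 (G(s, E) = s**2 - 5 = -5 + s**2)
sqrt(46580 + G(78, 2)) = sqrt(46580 + (-5 + 78**2)) = sqrt(46580 + (-5 + 6084)) = sqrt(46580 + 6079) = sqrt(52659) = 3*sqrt(5851)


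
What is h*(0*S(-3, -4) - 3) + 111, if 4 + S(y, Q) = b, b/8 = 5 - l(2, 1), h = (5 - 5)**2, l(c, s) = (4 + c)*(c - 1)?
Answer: 111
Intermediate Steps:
l(c, s) = (-1 + c)*(4 + c) (l(c, s) = (4 + c)*(-1 + c) = (-1 + c)*(4 + c))
h = 0 (h = 0**2 = 0)
b = -8 (b = 8*(5 - (-4 + 2**2 + 3*2)) = 8*(5 - (-4 + 4 + 6)) = 8*(5 - 1*6) = 8*(5 - 6) = 8*(-1) = -8)
S(y, Q) = -12 (S(y, Q) = -4 - 8 = -12)
h*(0*S(-3, -4) - 3) + 111 = 0*(0*(-12) - 3) + 111 = 0*(0 - 3) + 111 = 0*(-3) + 111 = 0 + 111 = 111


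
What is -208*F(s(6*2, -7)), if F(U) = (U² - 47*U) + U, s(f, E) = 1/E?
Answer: -67184/49 ≈ -1371.1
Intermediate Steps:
F(U) = U² - 46*U
-208*F(s(6*2, -7)) = -208*(-46 + 1/(-7))/(-7) = -(-208)*(-46 - ⅐)/7 = -(-208)*(-323)/(7*7) = -208*323/49 = -67184/49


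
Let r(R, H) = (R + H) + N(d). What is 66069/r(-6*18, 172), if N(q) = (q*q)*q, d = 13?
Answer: 66069/2261 ≈ 29.221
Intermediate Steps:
N(q) = q³ (N(q) = q²*q = q³)
r(R, H) = 2197 + H + R (r(R, H) = (R + H) + 13³ = (H + R) + 2197 = 2197 + H + R)
66069/r(-6*18, 172) = 66069/(2197 + 172 - 6*18) = 66069/(2197 + 172 - 108) = 66069/2261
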